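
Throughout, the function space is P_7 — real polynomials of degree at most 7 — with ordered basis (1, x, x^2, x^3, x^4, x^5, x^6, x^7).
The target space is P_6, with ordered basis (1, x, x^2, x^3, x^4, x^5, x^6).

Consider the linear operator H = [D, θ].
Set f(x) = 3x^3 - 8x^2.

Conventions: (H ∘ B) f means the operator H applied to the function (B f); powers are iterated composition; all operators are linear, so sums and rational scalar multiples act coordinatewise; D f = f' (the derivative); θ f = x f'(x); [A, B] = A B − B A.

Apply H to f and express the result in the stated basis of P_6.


the result is g(x) = 9x^2 - 16x

θ f = 9x^3 - 16x^2
D θ f = 27x^2 - 32x
D f = 9x^2 - 16x
θ D f = 18x^2 - 16x
[D, θ] f = 9x^2 - 16x


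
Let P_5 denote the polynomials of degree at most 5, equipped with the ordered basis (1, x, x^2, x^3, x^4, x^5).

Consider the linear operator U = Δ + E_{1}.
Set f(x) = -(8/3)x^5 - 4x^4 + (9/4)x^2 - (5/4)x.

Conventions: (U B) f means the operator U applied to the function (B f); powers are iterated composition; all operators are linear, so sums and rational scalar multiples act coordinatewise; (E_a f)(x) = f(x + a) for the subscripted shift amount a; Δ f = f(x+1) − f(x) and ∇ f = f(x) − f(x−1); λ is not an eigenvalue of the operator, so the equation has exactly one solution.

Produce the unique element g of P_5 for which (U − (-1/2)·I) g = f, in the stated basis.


the image equals g(x) = -(16/9)x^5 + (248/27)x^4 - (2048/81)x^3 + (8563/162)x^2 - (37805/486)x + 41608/729

write g with unknown coordinates in the stated basis and equate coefficients in (U − (-1/2)·I) g = f
solving from the highest basis element down gives g = -(16/9)x^5 + (248/27)x^4 - (2048/81)x^3 + (8563/162)x^2 - (37805/486)x + 41608/729
check: U g = -(16/9)x^5 - (232/27)x^4 + (1024/81)x^3 - (3917/162)x^2 + (18295/486)x - 20804/729
so U g − (-1/2)·g = -(8/3)x^5 - 4x^4 + (9/4)x^2 - (5/4)x = f ✓


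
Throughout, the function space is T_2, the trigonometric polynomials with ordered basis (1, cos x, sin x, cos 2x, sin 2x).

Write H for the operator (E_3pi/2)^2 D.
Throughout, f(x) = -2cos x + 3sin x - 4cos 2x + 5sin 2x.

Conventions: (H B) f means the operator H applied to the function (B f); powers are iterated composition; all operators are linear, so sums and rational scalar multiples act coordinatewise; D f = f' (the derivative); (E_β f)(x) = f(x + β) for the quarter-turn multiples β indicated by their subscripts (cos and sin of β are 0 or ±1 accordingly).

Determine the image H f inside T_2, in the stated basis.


D f = 3cos x + 2sin x + 10cos 2x + 8sin 2x
E_3pi/2 D f = -2cos x + 3sin x - 10cos 2x - 8sin 2x
E_3pi/2 E_3pi/2 D f = -3cos x - 2sin x + 10cos 2x + 8sin 2x

g(x) = -3cos x - 2sin x + 10cos 2x + 8sin 2x


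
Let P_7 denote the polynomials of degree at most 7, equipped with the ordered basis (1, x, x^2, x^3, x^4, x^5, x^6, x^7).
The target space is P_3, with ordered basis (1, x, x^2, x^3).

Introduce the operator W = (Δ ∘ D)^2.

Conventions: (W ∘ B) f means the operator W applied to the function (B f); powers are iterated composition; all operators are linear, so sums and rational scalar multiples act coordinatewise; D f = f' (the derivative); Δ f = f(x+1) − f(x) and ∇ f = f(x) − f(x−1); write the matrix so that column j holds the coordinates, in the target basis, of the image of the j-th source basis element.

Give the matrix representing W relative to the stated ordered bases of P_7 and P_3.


the matrix is [[0, 0, 0, 0, 24, 120, 420, 1260]; [0, 0, 0, 0, 0, 120, 720, 2940]; [0, 0, 0, 0, 0, 0, 360, 2520]; [0, 0, 0, 0, 0, 0, 0, 840]] (rows listed top to bottom)

image of 1: 0
image of x: 0
image of x^2: 0
image of x^3: 0
image of x^4: 24
image of x^5: 120x + 120
image of x^6: 360x^2 + 720x + 420
image of x^7: 840x^3 + 2520x^2 + 2940x + 1260
each image's coordinates form column j of the matrix


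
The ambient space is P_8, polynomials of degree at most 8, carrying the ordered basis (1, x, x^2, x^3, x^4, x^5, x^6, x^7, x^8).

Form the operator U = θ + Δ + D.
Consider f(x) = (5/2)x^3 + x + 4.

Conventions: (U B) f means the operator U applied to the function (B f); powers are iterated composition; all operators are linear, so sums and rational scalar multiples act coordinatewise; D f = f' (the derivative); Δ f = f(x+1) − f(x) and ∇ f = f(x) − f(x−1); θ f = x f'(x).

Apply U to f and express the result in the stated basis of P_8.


θ f = (15/2)x^3 + x
Δ f = (15/2)x^2 + (15/2)x + 7/2
D f = (15/2)x^2 + 1
(θ + Δ + D) f = (15/2)x^3 + 15x^2 + (17/2)x + 9/2

the image equals g(x) = (15/2)x^3 + 15x^2 + (17/2)x + 9/2


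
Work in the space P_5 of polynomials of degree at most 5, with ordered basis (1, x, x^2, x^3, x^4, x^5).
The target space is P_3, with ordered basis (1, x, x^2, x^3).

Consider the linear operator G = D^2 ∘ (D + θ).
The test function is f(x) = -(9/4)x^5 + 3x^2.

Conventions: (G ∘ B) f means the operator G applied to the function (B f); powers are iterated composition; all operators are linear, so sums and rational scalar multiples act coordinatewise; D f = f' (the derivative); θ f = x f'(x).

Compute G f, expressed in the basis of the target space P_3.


D f = -(45/4)x^4 + 6x
θ f = -(45/4)x^5 + 6x^2
(D + θ) f = -(45/4)x^5 - (45/4)x^4 + 6x^2 + 6x
D (D + θ) f = -(225/4)x^4 - 45x^3 + 12x + 6
D D (D + θ) f = -225x^3 - 135x^2 + 12

g(x) = -225x^3 - 135x^2 + 12


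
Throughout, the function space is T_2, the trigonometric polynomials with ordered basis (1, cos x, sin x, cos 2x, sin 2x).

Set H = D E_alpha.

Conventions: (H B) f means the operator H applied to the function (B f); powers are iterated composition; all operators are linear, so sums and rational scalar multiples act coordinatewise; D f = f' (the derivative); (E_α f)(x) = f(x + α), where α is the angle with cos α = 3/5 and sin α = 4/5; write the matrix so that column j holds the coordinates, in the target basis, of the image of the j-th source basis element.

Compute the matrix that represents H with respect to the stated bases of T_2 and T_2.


the matrix is [[0, 0, 0, 0, 0]; [0, -4/5, 3/5, 0, 0]; [0, -3/5, -4/5, 0, 0]; [0, 0, 0, -48/25, -14/25]; [0, 0, 0, 14/25, -48/25]] (rows listed top to bottom)

image of 1: 0
image of cos x: -(4/5)cos x - (3/5)sin x
image of sin x: (3/5)cos x - (4/5)sin x
image of cos 2x: -(48/25)cos 2x + (14/25)sin 2x
image of sin 2x: -(14/25)cos 2x - (48/25)sin 2x
each image's coordinates form column j of the matrix


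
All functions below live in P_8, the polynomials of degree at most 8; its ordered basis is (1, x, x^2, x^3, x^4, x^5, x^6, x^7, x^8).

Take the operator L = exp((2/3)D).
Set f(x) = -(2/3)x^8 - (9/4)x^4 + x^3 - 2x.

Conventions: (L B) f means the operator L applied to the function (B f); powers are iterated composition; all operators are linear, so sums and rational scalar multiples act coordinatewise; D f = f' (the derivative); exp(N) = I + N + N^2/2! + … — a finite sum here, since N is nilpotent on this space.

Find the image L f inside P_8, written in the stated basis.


order-1 term: -(32/9)x^7 - 6x^3 + 2x^2 - 4/3
order-2 term: -(224/27)x^6 - 6x^2 + (4/3)x
order-3 term: -(896/81)x^5 - (8/3)x + 8/27
order-4 term: -(2240/243)x^4 - 4/9
order-5 term: -(3584/729)x^3
order-6 term: -(3584/2187)x^2
order-7 term: -(2048/6561)x
order-8 term: -512/19683
the series for exp((2/3)D) f terminates at order 8
exp((2/3)D) f = -(2/3)x^8 - (32/9)x^7 - (224/27)x^6 - (896/81)x^5 - (11147/972)x^4 - (7229/729)x^3 - (12332/2187)x^2 - (23918/6561)x - 29672/19683

the image equals g(x) = -(2/3)x^8 - (32/9)x^7 - (224/27)x^6 - (896/81)x^5 - (11147/972)x^4 - (7229/729)x^3 - (12332/2187)x^2 - (23918/6561)x - 29672/19683


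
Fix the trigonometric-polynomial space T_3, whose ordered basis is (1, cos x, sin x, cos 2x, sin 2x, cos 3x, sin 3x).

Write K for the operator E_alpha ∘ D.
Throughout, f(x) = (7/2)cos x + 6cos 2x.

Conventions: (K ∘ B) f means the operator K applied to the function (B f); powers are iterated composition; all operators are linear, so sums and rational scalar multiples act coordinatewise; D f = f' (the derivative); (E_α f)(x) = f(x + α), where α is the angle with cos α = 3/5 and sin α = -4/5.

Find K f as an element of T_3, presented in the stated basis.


the result is g(x) = (14/5)cos x - (21/10)sin x + (288/25)cos 2x + (84/25)sin 2x

D f = -(7/2)sin x - 12sin 2x
E_alpha D f = (14/5)cos x - (21/10)sin x + (288/25)cos 2x + (84/25)sin 2x


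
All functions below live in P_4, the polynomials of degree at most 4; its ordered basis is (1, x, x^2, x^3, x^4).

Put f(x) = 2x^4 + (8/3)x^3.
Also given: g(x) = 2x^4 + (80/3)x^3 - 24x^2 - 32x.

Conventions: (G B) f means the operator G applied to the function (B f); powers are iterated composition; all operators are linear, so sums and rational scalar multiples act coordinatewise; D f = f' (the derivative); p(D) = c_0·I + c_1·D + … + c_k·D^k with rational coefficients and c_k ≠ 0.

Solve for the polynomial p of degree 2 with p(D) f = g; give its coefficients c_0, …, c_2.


D^0 f = 2x^4 + (8/3)x^3
D^1 f = 8x^3 + 8x^2
D^2 f = 24x^2 + 16x
matching coefficients of g against c_0 f + c_1 Df + … from the top degree down determines the c_i
solution: c_0 = 1, c_1 = 3, c_2 = -2

c_0 = 1, c_1 = 3, c_2 = -2


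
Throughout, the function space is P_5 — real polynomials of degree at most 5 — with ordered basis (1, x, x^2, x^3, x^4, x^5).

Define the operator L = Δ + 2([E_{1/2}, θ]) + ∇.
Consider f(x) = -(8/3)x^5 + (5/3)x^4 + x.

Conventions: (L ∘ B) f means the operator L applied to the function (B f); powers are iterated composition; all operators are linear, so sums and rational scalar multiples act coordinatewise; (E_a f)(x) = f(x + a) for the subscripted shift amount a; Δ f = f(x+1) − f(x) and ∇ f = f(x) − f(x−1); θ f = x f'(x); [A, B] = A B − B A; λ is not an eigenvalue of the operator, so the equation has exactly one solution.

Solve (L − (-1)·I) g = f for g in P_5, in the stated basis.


write g with unknown coordinates in the stated basis and equate coefficients in (L − (-1)·I) g = f
solving from the highest basis element down gives g = -(8/3)x^5 + (125/3)x^4 - (1420/3)x^3 + (12250/3)x^2 - (70592/3)x + 203387/3
check: L g = -40x^4 + (1420/3)x^3 - (12250/3)x^2 + (70595/3)x - 203387/3
so L g − (-1)·g = -(8/3)x^5 + (5/3)x^4 + x = f ✓

g(x) = -(8/3)x^5 + (125/3)x^4 - (1420/3)x^3 + (12250/3)x^2 - (70592/3)x + 203387/3


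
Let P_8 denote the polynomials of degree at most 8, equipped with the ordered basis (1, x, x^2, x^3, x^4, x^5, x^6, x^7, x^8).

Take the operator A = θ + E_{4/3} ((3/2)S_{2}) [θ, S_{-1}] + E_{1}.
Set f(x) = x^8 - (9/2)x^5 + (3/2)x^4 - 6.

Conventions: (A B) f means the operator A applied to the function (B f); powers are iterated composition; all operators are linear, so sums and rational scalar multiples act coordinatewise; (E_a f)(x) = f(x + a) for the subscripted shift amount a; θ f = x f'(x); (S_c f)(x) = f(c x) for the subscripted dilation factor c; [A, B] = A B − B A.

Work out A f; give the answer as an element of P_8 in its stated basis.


the result is g(x) = 9x^8 + 8x^7 + 28x^6 + 29x^5 + 55x^4 + 17x^3 - 8x^2 - (17/2)x - 8

θ f = 8x^8 - (45/2)x^5 + 6x^4
S_{-1} f = x^8 + (9/2)x^5 + (3/2)x^4 - 6
θ S_{-1} f = 8x^8 + (45/2)x^5 + 6x^4
θ f = 8x^8 - (45/2)x^5 + 6x^4
S_{-1} θ f = 8x^8 + (45/2)x^5 + 6x^4
[θ, S_{-1}] f = 0
S_{2} [θ, S_{-1}] f = 0
((3/2)S_{2}) [θ, S_{-1}] f = 0
E_{4/3} ((3/2)S_{2}) [θ, S_{-1}] f = 0
E_{1} f = x^8 + 8x^7 + 28x^6 + (103/2)x^5 + 49x^4 + 17x^3 - 8x^2 - (17/2)x - 8
(θ + E_{4/3} ((3/2)S_{2}) [θ, S_{-1}] + E_{1}) f = 9x^8 + 8x^7 + 28x^6 + 29x^5 + 55x^4 + 17x^3 - 8x^2 - (17/2)x - 8


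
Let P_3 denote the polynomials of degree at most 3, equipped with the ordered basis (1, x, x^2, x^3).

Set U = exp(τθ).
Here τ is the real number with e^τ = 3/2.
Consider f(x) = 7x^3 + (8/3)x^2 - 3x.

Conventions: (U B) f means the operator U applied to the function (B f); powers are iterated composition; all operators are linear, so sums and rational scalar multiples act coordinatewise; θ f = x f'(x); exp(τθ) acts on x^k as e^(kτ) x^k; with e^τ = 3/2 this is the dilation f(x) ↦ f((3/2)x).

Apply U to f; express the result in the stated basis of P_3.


g(x) = (189/8)x^3 + 6x^2 - (9/2)x

exp(τθ) x^k = e^(kτ) x^k; with e^τ = 3/2 this sends x^k to (3/2)^k x^k
x ↦ 3/2 x
x^2 ↦ 9/4 x^2
x^3 ↦ 27/8 x^3
applying this coordinatewise to f: exp(τθ) f = (189/8)x^3 + 6x^2 - (9/2)x


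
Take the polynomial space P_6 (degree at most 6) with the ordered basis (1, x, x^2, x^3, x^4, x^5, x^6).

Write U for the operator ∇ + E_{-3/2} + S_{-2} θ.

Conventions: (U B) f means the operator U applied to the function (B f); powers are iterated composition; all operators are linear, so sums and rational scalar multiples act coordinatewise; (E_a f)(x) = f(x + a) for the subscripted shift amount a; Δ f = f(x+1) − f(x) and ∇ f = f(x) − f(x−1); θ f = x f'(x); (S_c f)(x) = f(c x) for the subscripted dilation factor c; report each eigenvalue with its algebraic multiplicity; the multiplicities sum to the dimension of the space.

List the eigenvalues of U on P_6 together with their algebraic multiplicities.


λ = -159 (multiplicity 1), λ = -23 (multiplicity 1), λ = -1 (multiplicity 1), λ = 1 (multiplicity 1), λ = 9 (multiplicity 1), λ = 65 (multiplicity 1), λ = 385 (multiplicity 1)

image of 1: 1
image of x: -x - 1/2
image of x^2: 9x^2 - x + 5/4
image of x^3: -23x^3 - (3/2)x^2 + (15/4)x - 19/8
image of x^4: 65x^4 - 2x^3 + (15/2)x^2 - (19/2)x + 65/16
image of x^5: -159x^5 - (5/2)x^4 + (25/2)x^3 - (95/4)x^2 + (325/16)x - 211/32
image of x^6: 385x^6 - 3x^5 + (75/4)x^4 - (95/2)x^3 + (975/16)x^2 - (633/16)x + 665/64
the matrix is upper triangular; its diagonal is (1, -1, 9, -23, 65, -159, 385)
for a triangular matrix the eigenvalues are the diagonal entries, with algebraic multiplicity their repetition count


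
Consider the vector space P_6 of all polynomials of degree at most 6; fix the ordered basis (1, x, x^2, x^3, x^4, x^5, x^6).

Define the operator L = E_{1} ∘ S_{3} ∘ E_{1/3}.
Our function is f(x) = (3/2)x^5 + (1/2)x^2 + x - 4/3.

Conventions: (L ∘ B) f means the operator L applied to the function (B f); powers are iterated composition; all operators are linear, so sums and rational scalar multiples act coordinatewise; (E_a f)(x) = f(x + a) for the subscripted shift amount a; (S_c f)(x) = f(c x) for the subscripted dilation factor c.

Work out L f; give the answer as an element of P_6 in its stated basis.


the result is g(x) = (729/2)x^5 + 2025x^4 + 4500x^3 + (10009/2)x^2 + (25117/9)x + 50612/81

E_{1/3} f = (3/2)x^5 + (5/2)x^4 + (5/3)x^3 + (19/18)x^2 + (77/54)x - 76/81
S_{3} E_{1/3} f = (729/2)x^5 + (405/2)x^4 + 45x^3 + (19/2)x^2 + (77/18)x - 76/81
E_{1} S_{3} E_{1/3} f = (729/2)x^5 + 2025x^4 + 4500x^3 + (10009/2)x^2 + (25117/9)x + 50612/81


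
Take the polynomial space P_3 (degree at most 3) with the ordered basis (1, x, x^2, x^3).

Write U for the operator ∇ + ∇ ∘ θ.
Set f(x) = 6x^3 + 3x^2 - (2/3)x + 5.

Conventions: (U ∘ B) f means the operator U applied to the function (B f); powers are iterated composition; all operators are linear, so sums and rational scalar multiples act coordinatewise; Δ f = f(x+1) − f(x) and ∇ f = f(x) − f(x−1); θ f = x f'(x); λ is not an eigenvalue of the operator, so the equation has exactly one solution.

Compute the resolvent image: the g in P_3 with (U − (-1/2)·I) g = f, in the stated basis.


g(x) = 12x^3 - 282x^2 + (11012/3)x - 49382/3

write g with unknown coordinates in the stated basis and equate coefficients in (U − (-1/2)·I) g = f
solving from the highest basis element down gives g = 12x^3 - 282x^2 + (11012/3)x - 49382/3
check: U g = 144x^2 - 1836x + 24706/3
so U g − (-1/2)·g = 6x^3 + 3x^2 - (2/3)x + 5 = f ✓


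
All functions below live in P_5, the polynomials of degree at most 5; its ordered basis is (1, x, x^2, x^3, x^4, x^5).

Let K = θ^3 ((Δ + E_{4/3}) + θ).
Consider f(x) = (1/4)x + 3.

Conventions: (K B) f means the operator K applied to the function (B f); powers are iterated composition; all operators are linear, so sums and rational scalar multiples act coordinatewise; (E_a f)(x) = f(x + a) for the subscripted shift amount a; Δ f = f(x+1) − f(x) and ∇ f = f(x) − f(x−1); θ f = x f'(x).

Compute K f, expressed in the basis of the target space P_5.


Δ f = 1/4
E_{4/3} f = (1/4)x + 10/3
(Δ + E_{4/3}) f = (1/4)x + 43/12
θ f = (1/4)x
((Δ + E_{4/3}) + θ) f = (1/2)x + 43/12
θ ((Δ + E_{4/3}) + θ) f = (1/2)x
θ θ ((Δ + E_{4/3}) + θ) f = (1/2)x
θ θ θ ((Δ + E_{4/3}) + θ) f = (1/2)x

the result is g(x) = (1/2)x


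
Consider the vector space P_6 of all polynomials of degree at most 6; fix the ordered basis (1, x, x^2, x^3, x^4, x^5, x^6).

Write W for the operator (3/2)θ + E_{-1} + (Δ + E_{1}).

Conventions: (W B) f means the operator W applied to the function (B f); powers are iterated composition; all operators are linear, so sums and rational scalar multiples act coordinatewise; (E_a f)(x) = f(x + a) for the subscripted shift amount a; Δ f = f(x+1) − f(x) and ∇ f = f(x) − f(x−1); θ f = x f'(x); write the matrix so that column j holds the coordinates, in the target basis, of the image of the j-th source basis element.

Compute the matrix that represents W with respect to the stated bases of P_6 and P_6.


image of 1: 2
image of x: (7/2)x + 1
image of x^2: 5x^2 + 2x + 3
image of x^3: (13/2)x^3 + 3x^2 + 9x + 1
image of x^4: 8x^4 + 4x^3 + 18x^2 + 4x + 3
image of x^5: (19/2)x^5 + 5x^4 + 30x^3 + 10x^2 + 15x + 1
image of x^6: 11x^6 + 6x^5 + 45x^4 + 20x^3 + 45x^2 + 6x + 3
each image's coordinates form column j of the matrix

the matrix is [[2, 1, 3, 1, 3, 1, 3]; [0, 7/2, 2, 9, 4, 15, 6]; [0, 0, 5, 3, 18, 10, 45]; [0, 0, 0, 13/2, 4, 30, 20]; [0, 0, 0, 0, 8, 5, 45]; [0, 0, 0, 0, 0, 19/2, 6]; [0, 0, 0, 0, 0, 0, 11]] (rows listed top to bottom)


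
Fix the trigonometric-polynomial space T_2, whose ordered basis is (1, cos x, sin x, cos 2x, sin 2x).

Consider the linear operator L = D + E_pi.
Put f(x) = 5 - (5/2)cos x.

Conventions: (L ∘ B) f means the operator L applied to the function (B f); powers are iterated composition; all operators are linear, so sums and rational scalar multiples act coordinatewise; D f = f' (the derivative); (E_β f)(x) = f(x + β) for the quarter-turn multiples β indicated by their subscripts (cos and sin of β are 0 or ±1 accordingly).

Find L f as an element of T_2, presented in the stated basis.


D f = (5/2)sin x
E_pi f = 5 + (5/2)cos x
(D + E_pi) f = 5 + (5/2)cos x + (5/2)sin x

g(x) = 5 + (5/2)cos x + (5/2)sin x


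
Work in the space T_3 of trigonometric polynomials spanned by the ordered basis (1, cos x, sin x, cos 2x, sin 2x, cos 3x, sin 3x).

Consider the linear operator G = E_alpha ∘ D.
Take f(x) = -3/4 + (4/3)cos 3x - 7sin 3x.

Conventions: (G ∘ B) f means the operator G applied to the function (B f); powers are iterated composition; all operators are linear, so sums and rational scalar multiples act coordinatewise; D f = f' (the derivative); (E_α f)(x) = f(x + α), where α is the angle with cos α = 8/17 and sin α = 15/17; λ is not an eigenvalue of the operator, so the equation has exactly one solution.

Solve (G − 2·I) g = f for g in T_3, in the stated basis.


the result is g(x) = 3/8 - (341308/173787)cos 3x + (38835/57929)sin 3x

write g with unknown coordinates in the stated basis and equate coefficients in (G − 2·I) g = f
solving from the highest basis element down gives g = 3/8 - (341308/173787)cos 3x + (38835/57929)sin 3x
check: G g = -(150300/57929)cos 3x - (327833/57929)sin 3x
so G g − 2·g = -3/4 + (4/3)cos 3x - 7sin 3x = f ✓


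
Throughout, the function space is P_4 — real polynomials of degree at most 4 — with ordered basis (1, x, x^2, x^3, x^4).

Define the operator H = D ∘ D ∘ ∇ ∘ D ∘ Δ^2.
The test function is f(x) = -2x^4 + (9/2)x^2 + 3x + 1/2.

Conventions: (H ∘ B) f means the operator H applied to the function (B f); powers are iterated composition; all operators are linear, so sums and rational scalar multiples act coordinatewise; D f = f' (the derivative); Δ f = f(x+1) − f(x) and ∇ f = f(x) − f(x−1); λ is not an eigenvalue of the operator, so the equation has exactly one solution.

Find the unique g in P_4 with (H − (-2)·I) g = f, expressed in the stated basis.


g(x) = -x^4 + (9/4)x^2 + (3/2)x + 1/4

write g with unknown coordinates in the stated basis and equate coefficients in (H − (-2)·I) g = f
solving from the highest basis element down gives g = -x^4 + (9/4)x^2 + (3/2)x + 1/4
check: H g = 0
so H g − (-2)·g = -2x^4 + (9/2)x^2 + 3x + 1/2 = f ✓


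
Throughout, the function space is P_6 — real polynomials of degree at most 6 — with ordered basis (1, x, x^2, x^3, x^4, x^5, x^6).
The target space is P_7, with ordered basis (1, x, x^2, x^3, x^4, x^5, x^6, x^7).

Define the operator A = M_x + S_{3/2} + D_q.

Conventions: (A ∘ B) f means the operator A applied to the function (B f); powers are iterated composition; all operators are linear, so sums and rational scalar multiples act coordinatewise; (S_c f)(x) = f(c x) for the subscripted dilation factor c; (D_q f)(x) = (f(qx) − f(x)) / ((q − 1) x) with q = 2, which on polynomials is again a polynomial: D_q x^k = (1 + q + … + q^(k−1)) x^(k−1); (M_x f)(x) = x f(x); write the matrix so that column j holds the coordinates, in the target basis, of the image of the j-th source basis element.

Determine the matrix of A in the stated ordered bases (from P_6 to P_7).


image of 1: x + 1
image of x: x^2 + (3/2)x + 1
image of x^2: x^3 + (9/4)x^2 + 3x
image of x^3: x^4 + (27/8)x^3 + 7x^2
image of x^4: x^5 + (81/16)x^4 + 15x^3
image of x^5: x^6 + (243/32)x^5 + 31x^4
image of x^6: x^7 + (729/64)x^6 + 63x^5
each image's coordinates form column j of the matrix

the matrix is [[1, 1, 0, 0, 0, 0, 0]; [1, 3/2, 3, 0, 0, 0, 0]; [0, 1, 9/4, 7, 0, 0, 0]; [0, 0, 1, 27/8, 15, 0, 0]; [0, 0, 0, 1, 81/16, 31, 0]; [0, 0, 0, 0, 1, 243/32, 63]; [0, 0, 0, 0, 0, 1, 729/64]; [0, 0, 0, 0, 0, 0, 1]] (rows listed top to bottom)


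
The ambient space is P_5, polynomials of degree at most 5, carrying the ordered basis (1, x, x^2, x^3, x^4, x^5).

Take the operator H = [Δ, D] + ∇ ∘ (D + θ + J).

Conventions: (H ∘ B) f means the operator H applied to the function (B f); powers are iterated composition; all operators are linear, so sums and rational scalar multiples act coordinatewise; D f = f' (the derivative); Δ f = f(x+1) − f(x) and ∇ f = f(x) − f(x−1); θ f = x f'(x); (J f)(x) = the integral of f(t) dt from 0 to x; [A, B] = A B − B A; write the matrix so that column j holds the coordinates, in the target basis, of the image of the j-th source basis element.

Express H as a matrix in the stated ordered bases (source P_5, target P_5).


the matrix is [[1, 1/2, 1/3, -1/4, 1/5, -1/6]; [0, 1, 3, -2, 3, -4]; [0, 0, 1, 15/2, -10, 35/2]; [0, 0, 0, 1, 14, -80/3]; [0, 0, 0, 0, 1, 45/2]; [0, 0, 0, 0, 0, 1]] (rows listed top to bottom)

image of 1: 1
image of x: x + 1/2
image of x^2: x^2 + 3x + 1/3
image of x^3: x^3 + (15/2)x^2 - 2x - 1/4
image of x^4: x^4 + 14x^3 - 10x^2 + 3x + 1/5
image of x^5: x^5 + (45/2)x^4 - (80/3)x^3 + (35/2)x^2 - 4x - 1/6
each image's coordinates form column j of the matrix


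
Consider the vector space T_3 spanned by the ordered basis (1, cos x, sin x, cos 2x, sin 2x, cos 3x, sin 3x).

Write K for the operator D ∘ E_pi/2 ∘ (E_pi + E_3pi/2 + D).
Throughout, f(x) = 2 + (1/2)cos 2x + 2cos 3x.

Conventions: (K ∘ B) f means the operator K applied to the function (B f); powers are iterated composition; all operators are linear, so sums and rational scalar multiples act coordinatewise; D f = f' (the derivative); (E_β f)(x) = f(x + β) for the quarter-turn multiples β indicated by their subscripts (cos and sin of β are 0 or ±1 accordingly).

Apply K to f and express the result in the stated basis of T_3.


the result is g(x) = 2cos 2x - 6cos 3x - 24sin 3x

E_pi f = 2 + (1/2)cos 2x - 2cos 3x
E_3pi/2 f = 2 - (1/2)cos 2x - 2sin 3x
D f = -sin 2x - 6sin 3x
(E_pi + E_3pi/2 + D) f = 4 - sin 2x - 2cos 3x - 8sin 3x
E_pi/2 (E_pi + E_3pi/2 + D) f = 4 + sin 2x + 8cos 3x - 2sin 3x
D E_pi/2 (E_pi + E_3pi/2 + D) f = 2cos 2x - 6cos 3x - 24sin 3x


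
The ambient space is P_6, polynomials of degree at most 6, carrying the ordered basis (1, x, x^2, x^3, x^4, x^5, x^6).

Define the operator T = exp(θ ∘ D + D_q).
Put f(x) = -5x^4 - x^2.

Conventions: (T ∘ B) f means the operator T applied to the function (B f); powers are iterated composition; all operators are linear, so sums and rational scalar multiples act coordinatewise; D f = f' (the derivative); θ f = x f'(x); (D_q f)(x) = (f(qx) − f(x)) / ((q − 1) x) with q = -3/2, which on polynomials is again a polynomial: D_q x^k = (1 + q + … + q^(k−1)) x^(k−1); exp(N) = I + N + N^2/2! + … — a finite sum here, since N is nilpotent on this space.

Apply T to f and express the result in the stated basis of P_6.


the image equals g(x) = -5x^4 - (415/8)x^3 - (12929/64)x^2 - (13057/128)x - 13249/512

order-1 term: -(415/8)x^3 - (3/2)x
order-2 term: -(12865/64)x^2 - 3/4
order-3 term: -(12865/128)x
order-4 term: -12865/512
the series for exp(θ ∘ D + D_q) f terminates at order 4
exp(θ ∘ D + D_q) f = -5x^4 - (415/8)x^3 - (12929/64)x^2 - (13057/128)x - 13249/512


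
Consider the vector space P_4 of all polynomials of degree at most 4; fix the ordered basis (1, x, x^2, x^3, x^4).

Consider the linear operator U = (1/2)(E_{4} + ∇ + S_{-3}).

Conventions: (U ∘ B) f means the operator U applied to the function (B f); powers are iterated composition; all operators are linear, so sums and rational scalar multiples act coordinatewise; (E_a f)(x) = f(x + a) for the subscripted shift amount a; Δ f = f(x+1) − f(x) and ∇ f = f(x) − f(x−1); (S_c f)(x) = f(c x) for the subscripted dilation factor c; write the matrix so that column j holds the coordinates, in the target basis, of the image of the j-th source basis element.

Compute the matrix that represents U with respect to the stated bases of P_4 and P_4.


image of 1: 1
image of x: -x + 5/2
image of x^2: 5x^2 + 5x + 15/2
image of x^3: -13x^3 + (15/2)x^2 + (45/2)x + 65/2
image of x^4: 41x^4 + 10x^3 + 45x^2 + 130x + 255/2
each image's coordinates form column j of the matrix

the matrix is [[1, 5/2, 15/2, 65/2, 255/2]; [0, -1, 5, 45/2, 130]; [0, 0, 5, 15/2, 45]; [0, 0, 0, -13, 10]; [0, 0, 0, 0, 41]] (rows listed top to bottom)


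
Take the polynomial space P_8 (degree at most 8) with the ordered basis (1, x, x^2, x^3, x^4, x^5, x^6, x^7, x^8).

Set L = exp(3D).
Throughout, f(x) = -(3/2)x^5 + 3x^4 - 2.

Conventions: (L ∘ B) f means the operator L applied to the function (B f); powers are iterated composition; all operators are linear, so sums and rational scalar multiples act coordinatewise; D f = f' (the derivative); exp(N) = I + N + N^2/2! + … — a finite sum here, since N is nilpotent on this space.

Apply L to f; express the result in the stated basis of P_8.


the result is g(x) = -(3/2)x^5 - (39/2)x^4 - 99x^3 - 243x^2 - (567/2)x - 247/2

order-1 term: -(45/2)x^4 + 36x^3
order-2 term: -135x^3 + 162x^2
order-3 term: -405x^2 + 324x
order-4 term: -(1215/2)x + 243
order-5 term: -729/2
the series for exp(3D) f terminates at order 5
exp(3D) f = -(3/2)x^5 - (39/2)x^4 - 99x^3 - 243x^2 - (567/2)x - 247/2


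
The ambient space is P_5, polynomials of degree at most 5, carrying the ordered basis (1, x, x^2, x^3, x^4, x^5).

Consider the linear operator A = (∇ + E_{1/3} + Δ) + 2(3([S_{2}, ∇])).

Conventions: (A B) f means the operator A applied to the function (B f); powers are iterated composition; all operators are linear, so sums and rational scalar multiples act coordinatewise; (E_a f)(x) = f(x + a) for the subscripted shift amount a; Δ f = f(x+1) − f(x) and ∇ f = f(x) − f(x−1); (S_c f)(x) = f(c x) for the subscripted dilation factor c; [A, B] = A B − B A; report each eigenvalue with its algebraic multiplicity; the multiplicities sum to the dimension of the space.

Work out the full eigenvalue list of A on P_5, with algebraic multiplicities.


image of 1: 1
image of x: x - 11/3
image of x^2: x^2 - (58/3)x + 163/9
image of x^3: x^3 - 65x^2 + (325/3)x - 1079/27
image of x^4: x^4 - (548/3)x^3 + (1298/3)x^2 - (8852/27)x + 7291/81
image of x^5: x^5 - (1405/3)x^4 + (12970/9)x^3 - (44810/27)x^2 + (72905/81)x - 44711/243
the matrix is upper triangular; its diagonal is (1, 1, 1, 1, 1, 1)
for a triangular matrix the eigenvalues are the diagonal entries, with algebraic multiplicity their repetition count

λ = 1 (multiplicity 6)


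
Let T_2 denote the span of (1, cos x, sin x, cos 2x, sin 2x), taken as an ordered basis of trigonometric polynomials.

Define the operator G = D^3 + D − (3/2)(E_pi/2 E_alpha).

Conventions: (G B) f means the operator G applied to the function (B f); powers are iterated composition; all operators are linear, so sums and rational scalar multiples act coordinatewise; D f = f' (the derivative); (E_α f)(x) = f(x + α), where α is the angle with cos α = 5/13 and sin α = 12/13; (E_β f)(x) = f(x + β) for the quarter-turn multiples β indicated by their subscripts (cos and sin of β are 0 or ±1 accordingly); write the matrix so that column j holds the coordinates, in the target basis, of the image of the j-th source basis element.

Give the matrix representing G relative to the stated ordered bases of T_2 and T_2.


the matrix is [[-3/2, 0, 0, 0, 0]; [0, 18/13, -15/26, 0, 0]; [0, 15/26, 18/13, 0, 0]; [0, 0, 0, -357/338, -834/169]; [0, 0, 0, 834/169, -357/338]] (rows listed top to bottom)

image of 1: -3/2
image of cos x: (18/13)cos x + (15/26)sin x
image of sin x: -(15/26)cos x + (18/13)sin x
image of cos 2x: -(357/338)cos 2x + (834/169)sin 2x
image of sin 2x: -(834/169)cos 2x - (357/338)sin 2x
each image's coordinates form column j of the matrix


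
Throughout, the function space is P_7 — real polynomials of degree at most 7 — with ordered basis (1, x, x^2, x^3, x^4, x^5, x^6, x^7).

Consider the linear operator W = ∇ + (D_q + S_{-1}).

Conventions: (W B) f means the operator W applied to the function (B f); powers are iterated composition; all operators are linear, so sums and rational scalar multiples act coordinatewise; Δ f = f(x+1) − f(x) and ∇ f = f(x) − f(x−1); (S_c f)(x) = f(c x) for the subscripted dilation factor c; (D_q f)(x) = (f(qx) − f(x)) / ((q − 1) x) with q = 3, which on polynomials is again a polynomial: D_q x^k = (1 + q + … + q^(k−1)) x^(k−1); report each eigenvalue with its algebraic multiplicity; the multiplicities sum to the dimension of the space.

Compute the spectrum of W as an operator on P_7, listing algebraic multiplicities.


image of 1: 1
image of x: -x + 2
image of x^2: x^2 + 6x - 1
image of x^3: -x^3 + 16x^2 - 3x + 1
image of x^4: x^4 + 44x^3 - 6x^2 + 4x - 1
image of x^5: -x^5 + 126x^4 - 10x^3 + 10x^2 - 5x + 1
image of x^6: x^6 + 370x^5 - 15x^4 + 20x^3 - 15x^2 + 6x - 1
image of x^7: -x^7 + 1100x^6 - 21x^5 + 35x^4 - 35x^3 + 21x^2 - 7x + 1
the matrix is upper triangular; its diagonal is (1, -1, 1, -1, 1, -1, 1, -1)
for a triangular matrix the eigenvalues are the diagonal entries, with algebraic multiplicity their repetition count

λ = -1 (multiplicity 4), λ = 1 (multiplicity 4)


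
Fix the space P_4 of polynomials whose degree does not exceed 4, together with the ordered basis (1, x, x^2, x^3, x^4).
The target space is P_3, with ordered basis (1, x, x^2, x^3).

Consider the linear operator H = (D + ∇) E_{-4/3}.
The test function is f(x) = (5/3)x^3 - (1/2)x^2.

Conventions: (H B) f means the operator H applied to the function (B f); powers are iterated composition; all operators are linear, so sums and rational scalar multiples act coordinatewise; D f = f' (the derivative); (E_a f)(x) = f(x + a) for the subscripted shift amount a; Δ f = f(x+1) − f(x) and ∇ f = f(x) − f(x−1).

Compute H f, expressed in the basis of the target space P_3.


the result is g(x) = 10x^2 - (101/3)x + 527/18

E_{-4/3} f = (5/3)x^3 - (43/6)x^2 + (92/9)x - 392/81
D E_{-4/3} f = 5x^2 - (43/3)x + 92/9
∇ E_{-4/3} f = 5x^2 - (58/3)x + 343/18
(D + ∇) E_{-4/3} f = 10x^2 - (101/3)x + 527/18


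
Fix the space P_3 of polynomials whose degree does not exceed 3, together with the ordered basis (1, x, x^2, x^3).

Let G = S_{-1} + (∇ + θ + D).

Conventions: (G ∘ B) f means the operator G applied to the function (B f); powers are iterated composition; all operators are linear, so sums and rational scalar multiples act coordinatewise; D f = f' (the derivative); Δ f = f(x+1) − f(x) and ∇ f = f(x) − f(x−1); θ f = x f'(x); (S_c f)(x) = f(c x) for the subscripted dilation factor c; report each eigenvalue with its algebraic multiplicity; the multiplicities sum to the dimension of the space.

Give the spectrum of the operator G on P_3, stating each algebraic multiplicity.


λ = 0 (multiplicity 1), λ = 1 (multiplicity 1), λ = 2 (multiplicity 1), λ = 3 (multiplicity 1)

image of 1: 1
image of x: 2
image of x^2: 3x^2 + 4x - 1
image of x^3: 2x^3 + 6x^2 - 3x + 1
the matrix is upper triangular; its diagonal is (1, 0, 3, 2)
for a triangular matrix the eigenvalues are the diagonal entries, with algebraic multiplicity their repetition count


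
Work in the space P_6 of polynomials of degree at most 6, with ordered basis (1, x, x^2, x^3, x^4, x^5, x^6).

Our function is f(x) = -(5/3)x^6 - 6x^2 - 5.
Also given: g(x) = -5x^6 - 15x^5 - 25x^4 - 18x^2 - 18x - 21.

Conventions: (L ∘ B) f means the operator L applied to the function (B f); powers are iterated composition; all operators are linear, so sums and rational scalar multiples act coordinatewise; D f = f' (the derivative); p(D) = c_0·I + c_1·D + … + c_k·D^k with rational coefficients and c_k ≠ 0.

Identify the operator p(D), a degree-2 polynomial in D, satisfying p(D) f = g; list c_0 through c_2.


D^0 f = -(5/3)x^6 - 6x^2 - 5
D^1 f = -10x^5 - 12x
D^2 f = -50x^4 - 12
matching coefficients of g against c_0 f + c_1 Df + … from the top degree down determines the c_i
solution: c_0 = 3, c_1 = 3/2, c_2 = 1/2

c_0 = 3, c_1 = 3/2, c_2 = 1/2


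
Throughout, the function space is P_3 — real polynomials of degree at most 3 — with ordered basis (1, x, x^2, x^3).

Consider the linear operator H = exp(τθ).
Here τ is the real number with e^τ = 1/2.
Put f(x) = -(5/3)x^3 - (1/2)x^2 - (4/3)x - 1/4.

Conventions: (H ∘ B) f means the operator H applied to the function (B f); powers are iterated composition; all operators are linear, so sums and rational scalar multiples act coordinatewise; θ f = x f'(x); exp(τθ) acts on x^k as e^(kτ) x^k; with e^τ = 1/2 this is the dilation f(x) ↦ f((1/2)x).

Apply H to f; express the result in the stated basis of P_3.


exp(τθ) x^k = e^(kτ) x^k; with e^τ = 1/2 this sends x^k to (1/2)^k x^k
x ↦ 1/2 x
x^2 ↦ 1/4 x^2
x^3 ↦ 1/8 x^3
applying this coordinatewise to f: exp(τθ) f = -(5/24)x^3 - (1/8)x^2 - (2/3)x - 1/4

the image equals g(x) = -(5/24)x^3 - (1/8)x^2 - (2/3)x - 1/4


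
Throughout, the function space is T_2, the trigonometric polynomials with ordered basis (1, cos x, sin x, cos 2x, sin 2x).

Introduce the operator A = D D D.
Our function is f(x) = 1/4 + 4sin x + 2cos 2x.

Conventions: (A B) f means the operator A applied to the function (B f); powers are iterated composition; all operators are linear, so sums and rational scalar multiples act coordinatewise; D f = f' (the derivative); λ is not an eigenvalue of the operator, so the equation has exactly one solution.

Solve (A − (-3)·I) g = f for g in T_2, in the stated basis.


the result is g(x) = 1/12 + (2/5)cos x + (6/5)sin x + (6/73)cos 2x - (16/73)sin 2x

write g with unknown coordinates in the stated basis and equate coefficients in (A − (-3)·I) g = f
solving from the highest basis element down gives g = 1/12 + (2/5)cos x + (6/5)sin x + (6/73)cos 2x - (16/73)sin 2x
check: A g = -(6/5)cos x + (2/5)sin x + (128/73)cos 2x + (48/73)sin 2x
so A g − (-3)·g = 1/4 + 4sin x + 2cos 2x = f ✓


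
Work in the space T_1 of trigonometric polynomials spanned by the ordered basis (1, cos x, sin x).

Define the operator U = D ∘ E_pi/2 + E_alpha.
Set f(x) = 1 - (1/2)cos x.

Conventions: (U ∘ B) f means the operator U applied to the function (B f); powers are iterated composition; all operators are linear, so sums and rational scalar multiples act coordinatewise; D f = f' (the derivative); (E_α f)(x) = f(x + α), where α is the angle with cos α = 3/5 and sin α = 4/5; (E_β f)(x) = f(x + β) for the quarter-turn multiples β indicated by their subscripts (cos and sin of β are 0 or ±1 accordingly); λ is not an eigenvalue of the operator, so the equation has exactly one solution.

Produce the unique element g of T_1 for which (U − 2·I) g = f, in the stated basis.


write g with unknown coordinates in the stated basis and equate coefficients in (U − 2·I) g = f
solving from the highest basis element down gives g = -1 + (3/16)cos x - (1/16)sin x
check: U g = -1 - (1/8)cos x - (1/8)sin x
so U g − 2·g = 1 - (1/2)cos x = f ✓

the result is g(x) = -1 + (3/16)cos x - (1/16)sin x


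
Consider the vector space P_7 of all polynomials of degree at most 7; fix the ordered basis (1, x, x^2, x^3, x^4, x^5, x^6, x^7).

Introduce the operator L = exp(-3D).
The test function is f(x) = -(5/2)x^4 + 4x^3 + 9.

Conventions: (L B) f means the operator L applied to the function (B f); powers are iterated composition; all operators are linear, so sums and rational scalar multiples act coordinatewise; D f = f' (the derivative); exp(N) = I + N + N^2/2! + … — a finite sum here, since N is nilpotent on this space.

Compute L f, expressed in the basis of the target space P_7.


g(x) = -(5/2)x^4 + 34x^3 - 171x^2 + 378x - 603/2

order-1 term: 30x^3 - 36x^2
order-2 term: -135x^2 + 108x
order-3 term: 270x - 108
order-4 term: -405/2
the series for exp(-3D) f terminates at order 4
exp(-3D) f = -(5/2)x^4 + 34x^3 - 171x^2 + 378x - 603/2


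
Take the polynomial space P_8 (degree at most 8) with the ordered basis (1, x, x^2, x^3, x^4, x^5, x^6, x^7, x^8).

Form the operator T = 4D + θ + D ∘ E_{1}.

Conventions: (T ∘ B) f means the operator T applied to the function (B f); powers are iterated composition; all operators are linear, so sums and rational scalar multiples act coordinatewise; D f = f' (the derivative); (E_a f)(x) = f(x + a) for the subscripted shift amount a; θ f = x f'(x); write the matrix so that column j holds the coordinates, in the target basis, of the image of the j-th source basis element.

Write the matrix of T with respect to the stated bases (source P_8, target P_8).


the matrix is [[0, 5, 2, 3, 4, 5, 6, 7, 8]; [0, 1, 10, 6, 12, 20, 30, 42, 56]; [0, 0, 2, 15, 12, 30, 60, 105, 168]; [0, 0, 0, 3, 20, 20, 60, 140, 280]; [0, 0, 0, 0, 4, 25, 30, 105, 280]; [0, 0, 0, 0, 0, 5, 30, 42, 168]; [0, 0, 0, 0, 0, 0, 6, 35, 56]; [0, 0, 0, 0, 0, 0, 0, 7, 40]; [0, 0, 0, 0, 0, 0, 0, 0, 8]] (rows listed top to bottom)

image of 1: 0
image of x: x + 5
image of x^2: 2x^2 + 10x + 2
image of x^3: 3x^3 + 15x^2 + 6x + 3
image of x^4: 4x^4 + 20x^3 + 12x^2 + 12x + 4
image of x^5: 5x^5 + 25x^4 + 20x^3 + 30x^2 + 20x + 5
image of x^6: 6x^6 + 30x^5 + 30x^4 + 60x^3 + 60x^2 + 30x + 6
image of x^7: 7x^7 + 35x^6 + 42x^5 + 105x^4 + 140x^3 + 105x^2 + 42x + 7
image of x^8: 8x^8 + 40x^7 + 56x^6 + 168x^5 + 280x^4 + 280x^3 + 168x^2 + 56x + 8
each image's coordinates form column j of the matrix


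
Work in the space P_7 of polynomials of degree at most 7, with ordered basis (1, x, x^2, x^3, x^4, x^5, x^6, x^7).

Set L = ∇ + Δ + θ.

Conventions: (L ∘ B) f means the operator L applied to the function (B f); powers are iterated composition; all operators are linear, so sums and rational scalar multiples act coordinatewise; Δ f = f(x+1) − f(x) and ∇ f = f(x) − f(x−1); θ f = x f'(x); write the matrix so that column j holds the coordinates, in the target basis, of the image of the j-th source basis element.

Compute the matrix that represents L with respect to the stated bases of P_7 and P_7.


the matrix is [[0, 2, 0, 2, 0, 2, 0, 2]; [0, 1, 4, 0, 8, 0, 12, 0]; [0, 0, 2, 6, 0, 20, 0, 42]; [0, 0, 0, 3, 8, 0, 40, 0]; [0, 0, 0, 0, 4, 10, 0, 70]; [0, 0, 0, 0, 0, 5, 12, 0]; [0, 0, 0, 0, 0, 0, 6, 14]; [0, 0, 0, 0, 0, 0, 0, 7]] (rows listed top to bottom)

image of 1: 0
image of x: x + 2
image of x^2: 2x^2 + 4x
image of x^3: 3x^3 + 6x^2 + 2
image of x^4: 4x^4 + 8x^3 + 8x
image of x^5: 5x^5 + 10x^4 + 20x^2 + 2
image of x^6: 6x^6 + 12x^5 + 40x^3 + 12x
image of x^7: 7x^7 + 14x^6 + 70x^4 + 42x^2 + 2
each image's coordinates form column j of the matrix
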